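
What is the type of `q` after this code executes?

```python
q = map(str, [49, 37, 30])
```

map() returns a map iterator object

map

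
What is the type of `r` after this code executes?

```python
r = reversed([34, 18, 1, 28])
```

reversed() on a list returns a list_reverseiterator

list_reverseiterator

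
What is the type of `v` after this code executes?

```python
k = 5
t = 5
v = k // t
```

int // int returns int (5 // 5 = 1)

int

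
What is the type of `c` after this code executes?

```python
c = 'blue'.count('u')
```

str.count() returns int

int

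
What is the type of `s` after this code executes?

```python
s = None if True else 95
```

Ternary: condition is True, if branch (None) taken → NoneType

NoneType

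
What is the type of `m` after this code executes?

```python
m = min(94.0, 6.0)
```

min() of floats returns float

float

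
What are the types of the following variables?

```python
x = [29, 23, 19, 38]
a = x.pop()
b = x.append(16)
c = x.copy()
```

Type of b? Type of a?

list.append() returns None; list.pop() returns the element (int)

NoneType, int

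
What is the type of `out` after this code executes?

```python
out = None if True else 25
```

Ternary: condition is True, if branch (None) taken → NoneType

NoneType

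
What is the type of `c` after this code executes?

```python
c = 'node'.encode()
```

str.encode() returns bytes

bytes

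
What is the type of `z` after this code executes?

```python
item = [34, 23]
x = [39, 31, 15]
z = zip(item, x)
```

zip() returns a zip iterator object

zip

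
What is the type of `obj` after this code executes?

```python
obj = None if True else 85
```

Ternary: condition is True, if branch (None) taken → NoneType

NoneType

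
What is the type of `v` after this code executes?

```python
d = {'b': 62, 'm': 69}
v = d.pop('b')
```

dict.pop() returns the value (int)

int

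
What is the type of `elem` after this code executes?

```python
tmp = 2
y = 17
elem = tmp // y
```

int // int returns int (2 // 17 = 0)

int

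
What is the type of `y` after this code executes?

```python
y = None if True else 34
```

Ternary: condition is True, if branch (None) taken → NoneType

NoneType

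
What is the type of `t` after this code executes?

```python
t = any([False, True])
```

any() returns bool

bool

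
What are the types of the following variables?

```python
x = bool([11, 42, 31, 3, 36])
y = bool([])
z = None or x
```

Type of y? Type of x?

bool() returns bool; bool() returns bool

bool, bool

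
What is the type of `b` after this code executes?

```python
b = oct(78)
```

oct() returns str representation

str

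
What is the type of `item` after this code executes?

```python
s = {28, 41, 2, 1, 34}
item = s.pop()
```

Popping from a set of ints returns int

int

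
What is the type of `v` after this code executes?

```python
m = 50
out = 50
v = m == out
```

Equality comparison returns bool

bool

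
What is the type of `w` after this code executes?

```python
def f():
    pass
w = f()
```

A function with no return statement returns None

NoneType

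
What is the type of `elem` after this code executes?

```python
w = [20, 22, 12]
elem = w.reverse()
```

list.reverse() returns None

NoneType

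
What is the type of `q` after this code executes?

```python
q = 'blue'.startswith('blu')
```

str.startswith() returns bool

bool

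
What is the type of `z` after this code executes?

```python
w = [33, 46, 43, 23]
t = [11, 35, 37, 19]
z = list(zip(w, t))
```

list(zip(...)) returns a list of tuples

list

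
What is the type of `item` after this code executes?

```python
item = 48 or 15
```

'or' returns the first truthy value (48, which is int)

int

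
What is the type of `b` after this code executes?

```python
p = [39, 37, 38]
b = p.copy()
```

list.copy() returns list

list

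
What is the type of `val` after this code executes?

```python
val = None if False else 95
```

Ternary: condition is False, else branch (95) taken → int

int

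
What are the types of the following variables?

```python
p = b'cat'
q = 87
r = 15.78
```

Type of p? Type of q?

p is bytes; q is int

bytes, int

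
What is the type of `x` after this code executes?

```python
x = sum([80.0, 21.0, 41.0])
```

sum() of floats returns float

float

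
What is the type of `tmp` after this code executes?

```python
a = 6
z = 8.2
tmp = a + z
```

int + float returns float (6 + 8.2 = 14.2)

float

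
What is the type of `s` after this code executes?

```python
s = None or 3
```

'or' with None returns the other value (3, int)

int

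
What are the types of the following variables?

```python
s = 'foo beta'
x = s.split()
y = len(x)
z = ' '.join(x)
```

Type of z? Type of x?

str.join() returns str; str.split() returns list

str, list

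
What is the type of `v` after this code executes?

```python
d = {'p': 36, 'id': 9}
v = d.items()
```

dict.items() returns a dict_items view

dict_items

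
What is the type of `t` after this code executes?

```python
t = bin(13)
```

bin() returns str representation

str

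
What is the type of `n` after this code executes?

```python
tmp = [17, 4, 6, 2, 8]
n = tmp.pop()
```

list.pop() returns the popped element (int here)

int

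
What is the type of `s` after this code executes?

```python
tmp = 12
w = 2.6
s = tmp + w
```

int + float returns float (12 + 2.6 = 14.6)

float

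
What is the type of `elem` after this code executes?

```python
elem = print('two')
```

print() returns None

NoneType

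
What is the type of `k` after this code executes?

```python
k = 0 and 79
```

'and' returns the first falsy value (0, which is int)

int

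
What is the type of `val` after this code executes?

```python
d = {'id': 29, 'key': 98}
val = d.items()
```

dict.items() returns a dict_items view

dict_items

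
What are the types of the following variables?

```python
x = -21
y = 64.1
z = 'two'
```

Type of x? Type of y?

x is int; y is float

int, float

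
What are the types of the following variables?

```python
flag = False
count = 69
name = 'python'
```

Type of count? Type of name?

count is int; name is str

int, str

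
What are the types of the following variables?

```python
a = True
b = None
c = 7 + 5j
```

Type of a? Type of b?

a is bool; b is NoneType

bool, NoneType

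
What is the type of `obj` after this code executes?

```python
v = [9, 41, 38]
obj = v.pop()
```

list.pop() returns the popped element (int here)

int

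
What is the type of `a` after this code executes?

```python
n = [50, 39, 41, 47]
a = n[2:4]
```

Slicing a list always returns a list

list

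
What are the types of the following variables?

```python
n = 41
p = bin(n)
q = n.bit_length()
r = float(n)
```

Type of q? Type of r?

int.bit_length() returns int; float() returns float

int, float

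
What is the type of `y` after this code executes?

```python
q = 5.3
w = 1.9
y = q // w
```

float // float returns float (floor division preserves float type)

float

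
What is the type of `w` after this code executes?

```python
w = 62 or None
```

'or' returns first truthy value (62, int)

int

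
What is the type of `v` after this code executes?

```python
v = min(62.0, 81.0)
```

min() of floats returns float

float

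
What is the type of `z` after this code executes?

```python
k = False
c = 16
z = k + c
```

bool + int returns int (False is 0, so 0 + 16 = 16)

int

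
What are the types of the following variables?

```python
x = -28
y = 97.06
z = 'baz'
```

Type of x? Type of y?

x is int; y is float

int, float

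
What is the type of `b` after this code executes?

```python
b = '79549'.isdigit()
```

str.isdigit() returns bool

bool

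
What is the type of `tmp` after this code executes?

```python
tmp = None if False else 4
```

Ternary: condition is False, else branch (4) taken → int

int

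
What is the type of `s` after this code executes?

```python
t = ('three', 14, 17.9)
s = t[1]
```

Index 1 of tuple is 14 which is int

int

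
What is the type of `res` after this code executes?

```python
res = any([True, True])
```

any() returns bool

bool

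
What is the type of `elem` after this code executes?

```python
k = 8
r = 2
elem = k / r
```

int / int always returns float in Python 3 (8 / 2 = 4)

float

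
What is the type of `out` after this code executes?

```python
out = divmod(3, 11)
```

divmod() returns a tuple (quotient, remainder)

tuple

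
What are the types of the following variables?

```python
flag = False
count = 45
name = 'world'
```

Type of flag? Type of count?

flag is bool; count is int

bool, int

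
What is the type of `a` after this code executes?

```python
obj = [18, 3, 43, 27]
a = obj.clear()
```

list.clear() returns None

NoneType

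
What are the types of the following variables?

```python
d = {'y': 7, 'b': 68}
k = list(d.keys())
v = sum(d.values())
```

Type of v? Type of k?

sum of int values returns int; list(...) returns list

int, list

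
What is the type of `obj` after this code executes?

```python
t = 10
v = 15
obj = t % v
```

int % int returns int (10 % 15 = 10)

int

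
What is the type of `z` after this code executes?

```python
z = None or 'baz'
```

'or' with None returns the other value ('baz', str)

str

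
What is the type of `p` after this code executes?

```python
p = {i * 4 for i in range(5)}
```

A set comprehension {expr for x in iterable} produces a set

set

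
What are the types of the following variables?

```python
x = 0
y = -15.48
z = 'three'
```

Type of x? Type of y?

x is int; y is float

int, float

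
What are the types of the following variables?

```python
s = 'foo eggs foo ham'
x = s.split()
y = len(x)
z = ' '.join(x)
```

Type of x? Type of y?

str.split() returns list; len() returns int

list, int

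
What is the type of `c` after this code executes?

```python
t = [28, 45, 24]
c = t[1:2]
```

Slicing a list always returns a list

list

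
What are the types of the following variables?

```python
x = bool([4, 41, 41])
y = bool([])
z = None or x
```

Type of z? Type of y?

None or <bool> returns the bool; bool() returns bool

bool, bool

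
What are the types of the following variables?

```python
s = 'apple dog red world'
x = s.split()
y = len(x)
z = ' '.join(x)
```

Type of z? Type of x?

str.join() returns str; str.split() returns list

str, list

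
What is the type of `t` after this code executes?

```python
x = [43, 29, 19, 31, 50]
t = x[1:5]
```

Slicing a list always returns a list

list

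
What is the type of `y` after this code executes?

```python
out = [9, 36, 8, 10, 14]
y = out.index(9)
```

list.index() returns int

int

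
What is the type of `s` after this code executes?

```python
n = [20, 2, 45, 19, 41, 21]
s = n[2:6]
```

Slicing a list always returns a list

list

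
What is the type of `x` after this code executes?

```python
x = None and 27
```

'and' returns first falsy value (None)

NoneType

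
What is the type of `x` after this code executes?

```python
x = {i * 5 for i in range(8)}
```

A set comprehension {expr for x in iterable} produces a set

set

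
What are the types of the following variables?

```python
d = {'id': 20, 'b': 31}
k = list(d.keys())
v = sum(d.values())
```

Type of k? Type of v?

list(...) returns list; sum of int values returns int

list, int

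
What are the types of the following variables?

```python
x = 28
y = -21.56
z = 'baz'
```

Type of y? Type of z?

y is float; z is str

float, str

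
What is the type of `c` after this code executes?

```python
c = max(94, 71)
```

max() of ints returns int

int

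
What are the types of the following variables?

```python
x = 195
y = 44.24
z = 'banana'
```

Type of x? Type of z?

x is int; z is str

int, str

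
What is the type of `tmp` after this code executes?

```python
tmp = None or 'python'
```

'or' with None returns the other value ('python', str)

str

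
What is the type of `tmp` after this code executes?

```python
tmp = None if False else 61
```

Ternary: condition is False, else branch (61) taken → int

int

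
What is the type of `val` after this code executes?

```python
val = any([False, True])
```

any() returns bool

bool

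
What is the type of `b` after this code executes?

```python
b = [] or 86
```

'or' returns first truthy value (86, which is int)

int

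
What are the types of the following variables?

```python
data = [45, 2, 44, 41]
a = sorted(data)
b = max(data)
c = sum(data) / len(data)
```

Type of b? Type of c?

max of ints returns int; int / int returns float

int, float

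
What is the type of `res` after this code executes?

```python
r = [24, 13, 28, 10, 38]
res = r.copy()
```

list.copy() returns list

list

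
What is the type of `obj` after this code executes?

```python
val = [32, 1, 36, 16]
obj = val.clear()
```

list.clear() returns None

NoneType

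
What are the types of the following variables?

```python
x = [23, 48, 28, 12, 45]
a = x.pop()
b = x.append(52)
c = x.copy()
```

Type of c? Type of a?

list.copy() returns list; list.pop() returns the element (int)

list, int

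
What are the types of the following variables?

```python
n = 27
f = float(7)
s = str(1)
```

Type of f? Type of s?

f is float; s is str

float, str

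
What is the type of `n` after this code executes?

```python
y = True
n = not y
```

'not' always returns bool

bool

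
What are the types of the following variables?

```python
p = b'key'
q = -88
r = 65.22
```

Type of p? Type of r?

p is bytes; r is float

bytes, float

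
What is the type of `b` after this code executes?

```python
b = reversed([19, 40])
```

reversed() on a list returns a list_reverseiterator

list_reverseiterator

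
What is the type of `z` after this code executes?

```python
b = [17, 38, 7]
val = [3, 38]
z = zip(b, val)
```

zip() returns a zip iterator object

zip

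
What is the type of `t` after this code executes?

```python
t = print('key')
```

print() returns None

NoneType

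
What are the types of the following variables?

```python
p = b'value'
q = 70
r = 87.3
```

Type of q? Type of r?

q is int; r is float

int, float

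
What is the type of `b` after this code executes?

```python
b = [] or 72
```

'or' returns first truthy value (72, which is int)

int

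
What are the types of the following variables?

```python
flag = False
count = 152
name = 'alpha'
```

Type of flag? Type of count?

flag is bool; count is int

bool, int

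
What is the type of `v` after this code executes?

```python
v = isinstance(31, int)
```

isinstance() returns bool

bool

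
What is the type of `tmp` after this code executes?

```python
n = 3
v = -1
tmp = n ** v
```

int ** negative int returns float

float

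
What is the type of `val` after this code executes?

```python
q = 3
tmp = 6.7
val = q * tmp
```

int * float returns float (3 * 6.7 = 20.1)

float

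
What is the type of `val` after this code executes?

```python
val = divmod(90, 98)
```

divmod() returns a tuple (quotient, remainder)

tuple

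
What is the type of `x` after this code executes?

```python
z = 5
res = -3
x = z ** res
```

int ** negative int returns float

float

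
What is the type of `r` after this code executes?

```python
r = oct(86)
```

oct() returns str representation

str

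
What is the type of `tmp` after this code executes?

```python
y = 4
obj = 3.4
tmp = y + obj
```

int + float returns float (4 + 3.4 = 7.4)

float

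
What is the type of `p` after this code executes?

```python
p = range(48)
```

range() returns a range object

range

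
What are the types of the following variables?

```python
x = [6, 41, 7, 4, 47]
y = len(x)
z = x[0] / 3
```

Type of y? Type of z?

len() returns int; int / int returns float

int, float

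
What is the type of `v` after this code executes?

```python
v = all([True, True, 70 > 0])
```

all() returns bool

bool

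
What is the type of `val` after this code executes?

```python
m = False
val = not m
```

'not' always returns bool

bool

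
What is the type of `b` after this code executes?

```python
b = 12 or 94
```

'or' returns the first truthy value (12, which is int)

int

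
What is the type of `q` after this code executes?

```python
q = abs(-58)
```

abs() of int returns int

int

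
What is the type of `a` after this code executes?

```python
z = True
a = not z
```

'not' always returns bool

bool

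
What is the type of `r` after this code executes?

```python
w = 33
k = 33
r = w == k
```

Equality comparison returns bool

bool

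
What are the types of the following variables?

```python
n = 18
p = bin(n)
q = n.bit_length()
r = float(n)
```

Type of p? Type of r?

bin() returns str; float() returns float

str, float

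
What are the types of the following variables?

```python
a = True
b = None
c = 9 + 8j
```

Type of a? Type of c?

a is bool; c is complex

bool, complex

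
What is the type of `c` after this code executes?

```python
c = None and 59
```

'and' returns first falsy value (None)

NoneType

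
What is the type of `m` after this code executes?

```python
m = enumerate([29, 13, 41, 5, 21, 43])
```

enumerate() returns an enumerate iterator object

enumerate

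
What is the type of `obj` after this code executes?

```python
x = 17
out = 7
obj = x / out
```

int / int always returns float in Python 3 (17 / 7 = 2.42857)

float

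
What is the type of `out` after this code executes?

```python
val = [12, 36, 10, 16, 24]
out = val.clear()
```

list.clear() returns None

NoneType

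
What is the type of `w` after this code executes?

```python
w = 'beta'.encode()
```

str.encode() returns bytes

bytes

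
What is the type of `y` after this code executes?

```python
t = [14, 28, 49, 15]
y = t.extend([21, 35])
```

list.extend() returns None

NoneType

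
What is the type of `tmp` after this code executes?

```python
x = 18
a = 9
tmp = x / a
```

int / int always returns float in Python 3 (18 / 9 = 2)

float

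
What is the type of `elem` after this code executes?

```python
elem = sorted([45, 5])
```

sorted() always returns list

list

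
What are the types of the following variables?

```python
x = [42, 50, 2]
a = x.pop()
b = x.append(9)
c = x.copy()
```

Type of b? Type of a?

list.append() returns None; list.pop() returns the element (int)

NoneType, int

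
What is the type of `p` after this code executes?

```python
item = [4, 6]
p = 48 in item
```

'in' operator returns bool

bool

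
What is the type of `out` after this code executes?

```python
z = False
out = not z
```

'not' always returns bool

bool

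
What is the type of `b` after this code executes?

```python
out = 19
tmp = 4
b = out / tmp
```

int / int always returns float in Python 3 (19 / 4 = 4.75)

float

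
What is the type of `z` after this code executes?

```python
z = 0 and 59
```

'and' returns the first falsy value (0, which is int)

int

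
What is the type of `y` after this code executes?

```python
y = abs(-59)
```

abs() of int returns int

int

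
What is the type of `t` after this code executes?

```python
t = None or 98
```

'or' with None returns the other value (98, int)

int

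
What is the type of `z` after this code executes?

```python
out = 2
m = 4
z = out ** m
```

int ** positive int returns int (2 ** 4 = 16)

int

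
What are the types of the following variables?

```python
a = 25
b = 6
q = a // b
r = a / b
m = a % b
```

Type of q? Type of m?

int // int returns int; int % int returns int

int, int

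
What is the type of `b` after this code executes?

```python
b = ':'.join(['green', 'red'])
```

str.join() returns str

str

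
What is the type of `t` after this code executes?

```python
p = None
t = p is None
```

'is' comparison returns bool

bool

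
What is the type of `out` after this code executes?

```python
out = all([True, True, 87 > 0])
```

all() returns bool

bool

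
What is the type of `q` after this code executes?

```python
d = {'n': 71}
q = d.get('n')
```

dict.get() returns the value (int) when key is found

int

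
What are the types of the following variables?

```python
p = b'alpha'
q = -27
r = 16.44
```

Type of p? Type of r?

p is bytes; r is float

bytes, float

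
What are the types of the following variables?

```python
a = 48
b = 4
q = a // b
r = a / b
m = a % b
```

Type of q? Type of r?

int // int returns int; int / int returns float

int, float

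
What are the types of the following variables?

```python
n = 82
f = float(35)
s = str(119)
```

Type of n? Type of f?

n is int; f is float

int, float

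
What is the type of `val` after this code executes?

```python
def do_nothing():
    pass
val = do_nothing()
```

A function with no return statement returns None

NoneType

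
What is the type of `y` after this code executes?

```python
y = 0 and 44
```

'and' returns the first falsy value (0, which is int)

int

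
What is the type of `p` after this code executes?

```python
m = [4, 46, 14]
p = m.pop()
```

list.pop() returns the popped element (int here)

int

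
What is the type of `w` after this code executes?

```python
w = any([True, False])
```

any() returns bool

bool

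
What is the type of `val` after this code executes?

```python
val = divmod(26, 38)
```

divmod() returns a tuple (quotient, remainder)

tuple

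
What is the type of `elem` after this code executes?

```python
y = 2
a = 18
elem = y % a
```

int % int returns int (2 % 18 = 2)

int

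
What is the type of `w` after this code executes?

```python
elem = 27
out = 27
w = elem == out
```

Equality comparison returns bool

bool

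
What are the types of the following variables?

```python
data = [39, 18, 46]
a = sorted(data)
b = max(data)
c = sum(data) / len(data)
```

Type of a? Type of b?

sorted() returns list; max of ints returns int

list, int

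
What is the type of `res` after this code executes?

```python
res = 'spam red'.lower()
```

str.lower() returns str

str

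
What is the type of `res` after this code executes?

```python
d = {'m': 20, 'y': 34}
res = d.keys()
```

.keys() returns a dict_keys view object

dict_keys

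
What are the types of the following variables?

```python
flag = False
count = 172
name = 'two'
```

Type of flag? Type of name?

flag is bool; name is str

bool, str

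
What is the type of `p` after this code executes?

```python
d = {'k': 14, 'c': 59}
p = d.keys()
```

.keys() returns a dict_keys view object

dict_keys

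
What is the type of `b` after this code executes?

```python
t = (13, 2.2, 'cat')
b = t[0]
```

Index 0 of tuple is 13 which is int

int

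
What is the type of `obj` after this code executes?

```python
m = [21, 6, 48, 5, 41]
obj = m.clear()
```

list.clear() returns None

NoneType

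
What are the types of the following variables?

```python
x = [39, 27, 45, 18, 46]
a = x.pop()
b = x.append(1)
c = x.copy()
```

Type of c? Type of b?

list.copy() returns list; list.append() returns None

list, NoneType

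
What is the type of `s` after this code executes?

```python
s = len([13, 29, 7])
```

len() always returns int

int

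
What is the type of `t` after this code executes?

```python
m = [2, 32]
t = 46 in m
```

'in' operator returns bool

bool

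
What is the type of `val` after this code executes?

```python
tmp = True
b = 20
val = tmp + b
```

bool + int returns int (True is 1, so 1 + 20 = 21)

int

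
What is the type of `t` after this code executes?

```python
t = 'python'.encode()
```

str.encode() returns bytes

bytes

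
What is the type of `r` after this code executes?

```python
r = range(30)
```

range() returns a range object

range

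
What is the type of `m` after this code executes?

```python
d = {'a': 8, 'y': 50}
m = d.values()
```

.values() returns a dict_values view object

dict_values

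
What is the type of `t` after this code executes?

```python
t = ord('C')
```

ord() returns int (Unicode code point)

int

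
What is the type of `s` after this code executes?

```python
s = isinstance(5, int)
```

isinstance() returns bool

bool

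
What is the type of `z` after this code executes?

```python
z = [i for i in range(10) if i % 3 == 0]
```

A list comprehension [...] produces a list

list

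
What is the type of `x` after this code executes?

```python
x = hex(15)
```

hex() returns str representation

str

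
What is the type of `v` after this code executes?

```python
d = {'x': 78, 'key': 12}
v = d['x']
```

Accessing dict[str, int] with key 'x' returns int value 78

int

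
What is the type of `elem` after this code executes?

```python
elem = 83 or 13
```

'or' returns the first truthy value (83, which is int)

int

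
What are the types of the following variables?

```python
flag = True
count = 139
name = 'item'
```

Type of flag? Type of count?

flag is bool; count is int

bool, int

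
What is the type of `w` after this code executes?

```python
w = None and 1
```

'and' returns first falsy value (None)

NoneType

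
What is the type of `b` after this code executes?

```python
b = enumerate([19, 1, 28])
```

enumerate() returns an enumerate iterator object

enumerate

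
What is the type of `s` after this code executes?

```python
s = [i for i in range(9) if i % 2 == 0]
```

A list comprehension [...] produces a list

list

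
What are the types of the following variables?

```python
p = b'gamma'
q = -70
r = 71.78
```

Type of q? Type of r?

q is int; r is float

int, float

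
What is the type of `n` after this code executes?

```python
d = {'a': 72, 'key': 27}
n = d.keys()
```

.keys() returns a dict_keys view object

dict_keys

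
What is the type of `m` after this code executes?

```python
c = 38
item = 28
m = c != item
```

Comparison operators return bool

bool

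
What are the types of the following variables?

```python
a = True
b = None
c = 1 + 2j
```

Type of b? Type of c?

b is NoneType; c is complex

NoneType, complex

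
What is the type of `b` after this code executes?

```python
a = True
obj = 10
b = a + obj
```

bool + int returns int (True is 1, so 1 + 10 = 11)

int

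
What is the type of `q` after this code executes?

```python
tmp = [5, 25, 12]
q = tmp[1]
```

Indexing a list of ints returns int (tmp[1] = 25)

int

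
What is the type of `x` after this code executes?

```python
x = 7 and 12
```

'and' returns the last value when all truthy (12, which is int)

int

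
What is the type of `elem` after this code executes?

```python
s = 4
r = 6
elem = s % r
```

int % int returns int (4 % 6 = 4)

int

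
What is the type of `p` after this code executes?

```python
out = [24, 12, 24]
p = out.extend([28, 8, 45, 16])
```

list.extend() returns None

NoneType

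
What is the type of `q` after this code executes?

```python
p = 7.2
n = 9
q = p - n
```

float - int returns float (7.2 - 9 = -1.8)

float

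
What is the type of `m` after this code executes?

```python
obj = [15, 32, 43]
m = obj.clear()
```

list.clear() returns None

NoneType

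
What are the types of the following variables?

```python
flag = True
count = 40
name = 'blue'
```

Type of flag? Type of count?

flag is bool; count is int

bool, int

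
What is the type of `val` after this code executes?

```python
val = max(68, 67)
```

max() of ints returns int

int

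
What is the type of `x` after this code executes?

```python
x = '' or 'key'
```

'or' returns first truthy value ('key', which is str)

str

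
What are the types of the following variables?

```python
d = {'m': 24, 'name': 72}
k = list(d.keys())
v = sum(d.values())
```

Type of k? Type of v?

list(...) returns list; sum of int values returns int

list, int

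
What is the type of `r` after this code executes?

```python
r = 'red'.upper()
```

str.upper() returns str

str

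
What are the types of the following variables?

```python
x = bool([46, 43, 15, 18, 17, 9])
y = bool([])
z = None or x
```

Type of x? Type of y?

bool() returns bool; bool() returns bool

bool, bool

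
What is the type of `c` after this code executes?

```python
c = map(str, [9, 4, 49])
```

map() returns a map iterator object

map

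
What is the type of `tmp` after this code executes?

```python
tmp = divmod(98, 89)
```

divmod() returns a tuple (quotient, remainder)

tuple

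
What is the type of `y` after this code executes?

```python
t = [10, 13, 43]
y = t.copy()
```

list.copy() returns list

list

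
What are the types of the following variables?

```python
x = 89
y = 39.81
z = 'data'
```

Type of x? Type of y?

x is int; y is float

int, float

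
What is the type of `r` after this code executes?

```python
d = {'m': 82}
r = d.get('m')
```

dict.get() returns the value (int) when key is found

int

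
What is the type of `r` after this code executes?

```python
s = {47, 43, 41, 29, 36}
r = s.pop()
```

Popping from a set of ints returns int

int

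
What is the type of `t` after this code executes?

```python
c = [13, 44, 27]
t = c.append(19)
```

list.append() returns None (mutates in place)

NoneType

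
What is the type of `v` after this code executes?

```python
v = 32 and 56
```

'and' returns the last value when all truthy (56, which is int)

int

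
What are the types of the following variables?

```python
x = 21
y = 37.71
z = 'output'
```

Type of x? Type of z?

x is int; z is str

int, str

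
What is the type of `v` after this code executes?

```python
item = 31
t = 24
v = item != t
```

Comparison operators return bool

bool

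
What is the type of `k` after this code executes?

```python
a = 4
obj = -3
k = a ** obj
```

int ** negative int returns float

float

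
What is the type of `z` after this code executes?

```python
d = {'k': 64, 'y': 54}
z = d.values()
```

.values() returns a dict_values view object

dict_values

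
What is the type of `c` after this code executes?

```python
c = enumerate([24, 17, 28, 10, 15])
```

enumerate() returns an enumerate iterator object

enumerate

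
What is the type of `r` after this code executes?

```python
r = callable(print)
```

callable() returns bool

bool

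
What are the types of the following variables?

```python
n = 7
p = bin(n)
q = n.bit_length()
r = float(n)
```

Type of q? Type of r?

int.bit_length() returns int; float() returns float

int, float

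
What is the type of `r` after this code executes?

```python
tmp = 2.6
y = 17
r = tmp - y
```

float - int returns float (2.6 - 17 = -14.4)

float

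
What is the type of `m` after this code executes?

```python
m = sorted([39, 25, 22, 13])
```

sorted() always returns list

list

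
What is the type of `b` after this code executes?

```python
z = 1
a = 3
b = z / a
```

int / int always returns float in Python 3 (1 / 3 = 0.333333)

float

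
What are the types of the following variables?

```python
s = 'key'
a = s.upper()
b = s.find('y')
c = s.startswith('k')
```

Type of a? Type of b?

str.upper() returns str; str.find() returns int

str, int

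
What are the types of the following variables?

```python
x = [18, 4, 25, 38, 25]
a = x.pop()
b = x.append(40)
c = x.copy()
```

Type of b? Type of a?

list.append() returns None; list.pop() returns the element (int)

NoneType, int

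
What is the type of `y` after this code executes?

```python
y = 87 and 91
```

'and' returns the last value when all truthy (91, which is int)

int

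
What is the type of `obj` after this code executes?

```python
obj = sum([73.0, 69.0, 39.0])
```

sum() of floats returns float

float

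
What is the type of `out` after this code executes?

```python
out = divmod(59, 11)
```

divmod() returns a tuple (quotient, remainder)

tuple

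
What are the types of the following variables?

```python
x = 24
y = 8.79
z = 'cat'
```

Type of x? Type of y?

x is int; y is float

int, float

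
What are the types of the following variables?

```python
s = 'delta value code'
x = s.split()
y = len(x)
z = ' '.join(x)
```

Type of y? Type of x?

len() returns int; str.split() returns list

int, list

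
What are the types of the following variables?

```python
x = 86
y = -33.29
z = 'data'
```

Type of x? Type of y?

x is int; y is float

int, float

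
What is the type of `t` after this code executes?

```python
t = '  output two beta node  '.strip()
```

str.strip() returns str

str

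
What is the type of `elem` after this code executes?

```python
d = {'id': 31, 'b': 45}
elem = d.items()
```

dict.items() returns a dict_items view

dict_items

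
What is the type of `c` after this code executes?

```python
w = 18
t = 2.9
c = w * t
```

int * float returns float (18 * 2.9 = 52.2)

float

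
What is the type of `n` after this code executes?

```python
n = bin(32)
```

bin() returns str representation

str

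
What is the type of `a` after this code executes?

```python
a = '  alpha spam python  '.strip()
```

str.strip() returns str

str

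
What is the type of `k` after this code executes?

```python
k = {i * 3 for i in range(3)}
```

A set comprehension {expr for x in iterable} produces a set

set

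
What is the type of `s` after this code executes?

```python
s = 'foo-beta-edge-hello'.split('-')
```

str.split() returns list

list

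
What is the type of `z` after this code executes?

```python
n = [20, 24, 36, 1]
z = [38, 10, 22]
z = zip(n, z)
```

zip() returns a zip iterator object

zip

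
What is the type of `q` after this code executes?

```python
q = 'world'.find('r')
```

str.find() returns int (index, or -1)

int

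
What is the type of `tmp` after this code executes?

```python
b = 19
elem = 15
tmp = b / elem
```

int / int always returns float in Python 3 (19 / 15 = 1.26667)

float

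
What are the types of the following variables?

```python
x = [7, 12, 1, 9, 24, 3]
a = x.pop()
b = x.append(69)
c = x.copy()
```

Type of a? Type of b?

list.pop() returns the element (int); list.append() returns None

int, NoneType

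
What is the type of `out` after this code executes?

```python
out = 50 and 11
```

'and' returns the last value when all truthy (11, which is int)

int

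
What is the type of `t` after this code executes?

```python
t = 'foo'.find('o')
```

str.find() returns int (index, or -1)

int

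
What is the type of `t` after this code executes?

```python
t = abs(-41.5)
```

abs() of float returns float

float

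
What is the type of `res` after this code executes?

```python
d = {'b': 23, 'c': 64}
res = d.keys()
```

.keys() returns a dict_keys view object

dict_keys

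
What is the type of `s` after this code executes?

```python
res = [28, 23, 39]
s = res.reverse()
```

list.reverse() returns None

NoneType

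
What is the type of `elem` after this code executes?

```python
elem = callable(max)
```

callable() returns bool

bool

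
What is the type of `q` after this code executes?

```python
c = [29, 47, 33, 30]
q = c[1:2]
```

Slicing a list always returns a list

list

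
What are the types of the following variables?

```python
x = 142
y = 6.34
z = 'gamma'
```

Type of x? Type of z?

x is int; z is str

int, str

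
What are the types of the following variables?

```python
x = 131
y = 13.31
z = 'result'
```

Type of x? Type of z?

x is int; z is str

int, str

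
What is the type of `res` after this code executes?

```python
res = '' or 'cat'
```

'or' returns first truthy value ('cat', which is str)

str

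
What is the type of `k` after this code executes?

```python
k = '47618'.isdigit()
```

str.isdigit() returns bool

bool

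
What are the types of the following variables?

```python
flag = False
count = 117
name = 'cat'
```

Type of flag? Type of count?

flag is bool; count is int

bool, int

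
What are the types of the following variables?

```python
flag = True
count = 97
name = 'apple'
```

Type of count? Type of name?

count is int; name is str

int, str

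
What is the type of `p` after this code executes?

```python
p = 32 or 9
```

'or' returns the first truthy value (32, which is int)

int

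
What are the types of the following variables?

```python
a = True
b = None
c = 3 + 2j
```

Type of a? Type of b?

a is bool; b is NoneType

bool, NoneType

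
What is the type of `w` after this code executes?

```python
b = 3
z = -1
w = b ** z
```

int ** negative int returns float

float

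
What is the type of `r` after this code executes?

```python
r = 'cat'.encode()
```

str.encode() returns bytes

bytes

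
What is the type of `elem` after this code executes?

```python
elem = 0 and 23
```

'and' returns the first falsy value (0, which is int)

int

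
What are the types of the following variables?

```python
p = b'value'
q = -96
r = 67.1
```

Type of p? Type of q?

p is bytes; q is int

bytes, int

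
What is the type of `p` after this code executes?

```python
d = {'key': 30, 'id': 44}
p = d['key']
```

Accessing dict[str, int] with key 'key' returns int value 30

int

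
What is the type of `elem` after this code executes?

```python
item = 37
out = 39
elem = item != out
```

Comparison operators return bool

bool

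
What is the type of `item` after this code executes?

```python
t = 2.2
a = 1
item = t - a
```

float - int returns float (2.2 - 1 = 1.2)

float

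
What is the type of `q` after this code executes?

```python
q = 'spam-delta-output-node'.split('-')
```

str.split() returns list

list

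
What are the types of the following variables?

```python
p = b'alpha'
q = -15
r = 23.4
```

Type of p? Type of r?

p is bytes; r is float

bytes, float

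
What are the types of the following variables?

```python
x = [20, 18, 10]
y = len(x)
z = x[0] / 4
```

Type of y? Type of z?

len() returns int; int / int returns float

int, float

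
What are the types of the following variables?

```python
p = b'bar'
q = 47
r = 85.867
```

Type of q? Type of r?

q is int; r is float

int, float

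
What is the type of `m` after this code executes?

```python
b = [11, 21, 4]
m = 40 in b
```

'in' operator returns bool

bool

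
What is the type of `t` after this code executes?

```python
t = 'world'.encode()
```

str.encode() returns bytes

bytes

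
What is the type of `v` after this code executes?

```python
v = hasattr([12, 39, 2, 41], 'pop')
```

hasattr() returns bool

bool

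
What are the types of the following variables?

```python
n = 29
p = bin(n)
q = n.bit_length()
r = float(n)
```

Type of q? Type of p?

int.bit_length() returns int; bin() returns str

int, str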